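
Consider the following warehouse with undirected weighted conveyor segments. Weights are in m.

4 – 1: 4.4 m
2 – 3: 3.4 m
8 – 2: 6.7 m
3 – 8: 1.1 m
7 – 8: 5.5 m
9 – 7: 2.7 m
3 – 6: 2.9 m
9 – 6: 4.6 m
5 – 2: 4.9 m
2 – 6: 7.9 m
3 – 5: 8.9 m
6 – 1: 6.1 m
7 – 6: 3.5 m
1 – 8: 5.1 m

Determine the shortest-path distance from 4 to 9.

15.1 m

Candidate routes:
4 → 1 → 6 → 7 → 9: 4.4+6.1+3.5+2.7 = 16.7
4 → 1 → 8 → 7 → 9: 4.4+5.1+5.5+2.7 = 17.7
4 → 1 → 6 → 9: 4.4+6.1+4.6 = 15.1
Cheapest is 4 → 1 → 6 → 9 at 15.1 m.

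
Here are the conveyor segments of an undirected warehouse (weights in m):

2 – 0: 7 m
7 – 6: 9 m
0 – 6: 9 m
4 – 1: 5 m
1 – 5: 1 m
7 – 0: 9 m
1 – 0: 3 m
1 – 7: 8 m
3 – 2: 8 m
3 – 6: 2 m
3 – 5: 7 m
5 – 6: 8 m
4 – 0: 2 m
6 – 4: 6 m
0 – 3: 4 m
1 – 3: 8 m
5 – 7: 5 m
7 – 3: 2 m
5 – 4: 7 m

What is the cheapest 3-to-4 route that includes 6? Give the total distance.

Shortest 3→6: 3–6 = 2
Best 6 to 4: 6–4 costing 6
Total via 6: 2 + 6 = 8 m.

8 m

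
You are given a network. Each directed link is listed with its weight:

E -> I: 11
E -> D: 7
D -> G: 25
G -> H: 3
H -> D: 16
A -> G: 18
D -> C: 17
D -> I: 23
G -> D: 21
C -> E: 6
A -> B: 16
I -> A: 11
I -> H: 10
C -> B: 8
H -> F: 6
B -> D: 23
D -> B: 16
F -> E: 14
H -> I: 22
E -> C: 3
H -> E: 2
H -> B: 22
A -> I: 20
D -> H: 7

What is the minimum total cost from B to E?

32

Compare a few routes:
B - D - H - E: 23+7+2 = 32
B - D - C - E: 23+17+6 = 46
Cheapest is B - D - H - E at 32.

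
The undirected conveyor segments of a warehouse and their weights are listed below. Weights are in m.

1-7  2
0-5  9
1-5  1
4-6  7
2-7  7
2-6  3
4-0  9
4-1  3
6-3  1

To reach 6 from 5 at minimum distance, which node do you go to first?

1

Enumerating some paths:
5 → 1 → 4 → 6: 1+3+7 = 11
5 → 0 → 4 → 6: 9+9+7 = 25
5 → 1 → 7 → 2 → 6: 1+2+7+3 = 13
Cheapest is 5 → 1 → 4 → 6 at 11 m.
So from 5 the first move is to 1.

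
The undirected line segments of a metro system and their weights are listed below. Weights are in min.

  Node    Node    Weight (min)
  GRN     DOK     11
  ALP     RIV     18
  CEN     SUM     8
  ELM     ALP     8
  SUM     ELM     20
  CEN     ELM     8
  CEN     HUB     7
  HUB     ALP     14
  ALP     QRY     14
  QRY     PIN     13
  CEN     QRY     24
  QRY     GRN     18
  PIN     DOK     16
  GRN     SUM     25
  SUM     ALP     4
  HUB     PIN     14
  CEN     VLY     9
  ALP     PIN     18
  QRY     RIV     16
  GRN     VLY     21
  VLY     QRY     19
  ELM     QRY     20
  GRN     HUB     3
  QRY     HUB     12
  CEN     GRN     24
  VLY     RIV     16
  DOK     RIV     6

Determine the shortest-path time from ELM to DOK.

Candidate routes:
ELM - CEN - HUB - GRN - DOK: 8+7+3+11 = 29
ELM - CEN - VLY - RIV - DOK: 8+9+16+6 = 39
ELM - ALP - RIV - DOK: 8+18+6 = 32
ELM - ALP - HUB - GRN - DOK: 8+14+3+11 = 36
The minimum is 29 min via ELM - CEN - HUB - GRN - DOK.

29 min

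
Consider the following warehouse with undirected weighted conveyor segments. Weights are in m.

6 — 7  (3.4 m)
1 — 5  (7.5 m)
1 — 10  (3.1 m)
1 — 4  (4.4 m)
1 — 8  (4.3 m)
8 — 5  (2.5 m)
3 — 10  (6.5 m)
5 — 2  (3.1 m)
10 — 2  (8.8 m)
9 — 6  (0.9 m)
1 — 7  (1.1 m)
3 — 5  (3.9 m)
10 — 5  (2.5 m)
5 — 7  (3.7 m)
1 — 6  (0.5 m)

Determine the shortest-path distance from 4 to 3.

13.1 m

Settle nodes by increasing distance from 4:
4: 0
1: 4.4  (via 4)
6: 4.9  (via 1)
7: 5.5  (via 1)
9: 5.8  (via 6)
10: 7.5  (via 1)
8: 8.7  (via 1)
5: 9.2  (via 7)
2: 12.3  (via 5)
3: 13.1  (via 5)
Shortest route: 4–1–7–5–3 = 13.1 m.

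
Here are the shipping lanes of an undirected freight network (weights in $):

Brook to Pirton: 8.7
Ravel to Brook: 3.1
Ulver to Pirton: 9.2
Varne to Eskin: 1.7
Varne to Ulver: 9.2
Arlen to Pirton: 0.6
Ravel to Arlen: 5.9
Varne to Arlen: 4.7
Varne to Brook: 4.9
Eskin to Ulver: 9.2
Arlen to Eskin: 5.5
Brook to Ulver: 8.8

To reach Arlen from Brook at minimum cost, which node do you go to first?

Ravel

Candidate routes:
Brook - Ravel - Arlen: 3.1+5.9 = 9
Brook - Varne - Eskin - Arlen: 4.9+1.7+5.5 = 12.1
Brook - Varne - Arlen: 4.9+4.7 = 9.6
Brook - Pirton - Arlen: 8.7+0.6 = 9.3
Cheapest is Brook - Ravel - Arlen at $9.
So from Brook the first move is to Ravel.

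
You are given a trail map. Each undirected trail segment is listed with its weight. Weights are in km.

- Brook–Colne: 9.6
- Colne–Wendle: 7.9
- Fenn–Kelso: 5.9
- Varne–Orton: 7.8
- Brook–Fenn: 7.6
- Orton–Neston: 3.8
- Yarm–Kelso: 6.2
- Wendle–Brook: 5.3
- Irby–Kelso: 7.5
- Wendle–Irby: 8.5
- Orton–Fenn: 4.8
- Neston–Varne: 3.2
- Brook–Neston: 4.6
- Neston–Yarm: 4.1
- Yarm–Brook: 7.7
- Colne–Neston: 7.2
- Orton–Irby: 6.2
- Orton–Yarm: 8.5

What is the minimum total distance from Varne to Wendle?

13.1 km

Enumerating some paths:
Varne–Neston–Yarm–Brook–Wendle: 3.2+4.1+7.7+5.3 = 20.3
Varne–Neston–Colne–Wendle: 3.2+7.2+7.9 = 18.3
Varne–Neston–Brook–Wendle: 3.2+4.6+5.3 = 13.1
The minimum is 13.1 km via Varne–Neston–Brook–Wendle.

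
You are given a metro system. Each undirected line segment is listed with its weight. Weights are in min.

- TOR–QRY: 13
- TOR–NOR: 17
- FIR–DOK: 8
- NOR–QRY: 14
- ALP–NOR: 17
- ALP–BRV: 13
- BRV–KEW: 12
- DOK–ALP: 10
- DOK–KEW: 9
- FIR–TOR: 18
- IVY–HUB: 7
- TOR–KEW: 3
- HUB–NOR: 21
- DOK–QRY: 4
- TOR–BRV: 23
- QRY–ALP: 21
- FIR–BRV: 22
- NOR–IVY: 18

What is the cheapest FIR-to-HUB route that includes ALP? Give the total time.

56 min

Shortest FIR→ALP: FIR–DOK–ALP = 18
Shortest ALP→HUB: ALP–NOR–HUB = 38
Total via ALP: 18 + 38 = 56 min.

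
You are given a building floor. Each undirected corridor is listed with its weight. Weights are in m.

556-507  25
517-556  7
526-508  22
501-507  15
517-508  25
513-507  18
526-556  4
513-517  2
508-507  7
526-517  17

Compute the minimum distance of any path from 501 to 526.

Compare a few routes:
501 - 507 - 508 - 526: 15+7+22 = 44
501 - 507 - 513 - 517 - 556 - 526: 15+18+2+7+4 = 46
Cheapest is 501 - 507 - 508 - 526 at 44 m.

44 m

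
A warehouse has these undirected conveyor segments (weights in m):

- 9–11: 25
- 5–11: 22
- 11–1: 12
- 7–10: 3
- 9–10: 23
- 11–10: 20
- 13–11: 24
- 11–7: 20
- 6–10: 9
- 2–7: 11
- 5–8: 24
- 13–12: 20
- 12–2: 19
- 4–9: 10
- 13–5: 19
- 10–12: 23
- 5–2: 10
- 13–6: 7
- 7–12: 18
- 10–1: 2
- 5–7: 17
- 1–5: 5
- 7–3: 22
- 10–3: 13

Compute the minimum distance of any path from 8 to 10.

31 m

Candidate routes:
8–5–1–10: 24+5+2 = 31
8–5–2–7–10: 24+10+11+3 = 48
8–5–7–10: 24+17+3 = 44
8–5–13–6–10: 24+19+7+9 = 59
The minimum is 31 m via 8–5–1–10.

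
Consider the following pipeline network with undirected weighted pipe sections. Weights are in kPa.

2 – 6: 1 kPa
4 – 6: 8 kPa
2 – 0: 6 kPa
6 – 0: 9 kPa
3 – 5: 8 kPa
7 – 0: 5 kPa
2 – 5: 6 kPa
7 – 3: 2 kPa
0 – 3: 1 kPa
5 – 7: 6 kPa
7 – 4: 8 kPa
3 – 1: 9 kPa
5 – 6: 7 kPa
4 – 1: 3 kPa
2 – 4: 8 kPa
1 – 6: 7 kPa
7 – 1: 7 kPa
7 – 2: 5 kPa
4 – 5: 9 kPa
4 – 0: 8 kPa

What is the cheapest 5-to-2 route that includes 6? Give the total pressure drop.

8 kPa

Best 5 to 6: 5–6 costing 7
Shortest 6→2: 6–2 = 1
Total via 6: 7 + 1 = 8 kPa.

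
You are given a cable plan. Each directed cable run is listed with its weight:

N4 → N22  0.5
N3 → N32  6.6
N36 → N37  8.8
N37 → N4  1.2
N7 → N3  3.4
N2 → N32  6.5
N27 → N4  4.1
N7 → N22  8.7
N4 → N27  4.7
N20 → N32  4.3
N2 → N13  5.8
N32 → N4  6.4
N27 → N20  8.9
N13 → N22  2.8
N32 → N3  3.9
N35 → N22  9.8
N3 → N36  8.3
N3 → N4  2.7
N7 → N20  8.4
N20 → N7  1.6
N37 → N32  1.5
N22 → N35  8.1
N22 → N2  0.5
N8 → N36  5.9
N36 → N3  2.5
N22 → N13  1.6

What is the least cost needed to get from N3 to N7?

Compare a few routes:
N3 - N36 - N37 - N4 - N27 - N20 - N7: 8.3+8.8+1.2+4.7+8.9+1.6 = 33.5
N3 - N4 - N27 - N20 - N7: 2.7+4.7+8.9+1.6 = 17.9
N3 - N32 - N4 - N27 - N20 - N7: 6.6+6.4+4.7+8.9+1.6 = 28.2
Cheapest is N3 - N4 - N27 - N20 - N7 at 17.9.

17.9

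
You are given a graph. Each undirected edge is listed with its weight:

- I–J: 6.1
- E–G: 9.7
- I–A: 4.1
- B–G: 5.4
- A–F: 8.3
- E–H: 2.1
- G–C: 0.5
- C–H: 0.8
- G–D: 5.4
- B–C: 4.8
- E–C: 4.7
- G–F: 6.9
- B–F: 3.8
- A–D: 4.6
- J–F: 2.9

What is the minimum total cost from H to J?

Candidate routes:
H → C → G → F → J: 0.8+0.5+6.9+2.9 = 11.1
H → C → B → F → J: 0.8+4.8+3.8+2.9 = 12.3
Cheapest is H → C → G → F → J at 11.1.

11.1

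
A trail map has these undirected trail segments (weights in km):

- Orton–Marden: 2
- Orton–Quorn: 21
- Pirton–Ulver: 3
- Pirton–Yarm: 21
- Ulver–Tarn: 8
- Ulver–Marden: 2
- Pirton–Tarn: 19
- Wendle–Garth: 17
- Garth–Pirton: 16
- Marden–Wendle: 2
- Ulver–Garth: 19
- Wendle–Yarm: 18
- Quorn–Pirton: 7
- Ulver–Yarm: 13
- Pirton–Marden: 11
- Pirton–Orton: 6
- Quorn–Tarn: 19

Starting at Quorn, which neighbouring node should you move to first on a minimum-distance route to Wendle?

Pirton

Candidate routes:
Quorn - Pirton - Orton - Marden - Wendle: 7+6+2+2 = 17
Quorn - Pirton - Ulver - Marden - Wendle: 7+3+2+2 = 14
Quorn - Pirton - Marden - Wendle: 7+11+2 = 20
Cheapest is Quorn - Pirton - Ulver - Marden - Wendle at 14 km.
So from Quorn the first move is to Pirton.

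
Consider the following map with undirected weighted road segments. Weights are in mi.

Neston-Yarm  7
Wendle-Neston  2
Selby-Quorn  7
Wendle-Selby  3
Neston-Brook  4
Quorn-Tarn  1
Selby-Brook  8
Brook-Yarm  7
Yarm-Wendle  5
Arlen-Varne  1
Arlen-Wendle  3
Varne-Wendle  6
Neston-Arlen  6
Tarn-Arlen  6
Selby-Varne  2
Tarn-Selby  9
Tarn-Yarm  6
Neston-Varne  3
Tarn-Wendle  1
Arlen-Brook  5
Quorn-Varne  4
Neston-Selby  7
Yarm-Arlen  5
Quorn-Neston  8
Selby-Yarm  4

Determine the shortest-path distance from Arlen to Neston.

4 mi

Candidate routes:
Arlen - Neston: 6 = 6
Arlen - Wendle - Neston: 3+2 = 5
Arlen - Varne - Neston: 1+3 = 4
Cheapest is Arlen - Varne - Neston at 4 mi.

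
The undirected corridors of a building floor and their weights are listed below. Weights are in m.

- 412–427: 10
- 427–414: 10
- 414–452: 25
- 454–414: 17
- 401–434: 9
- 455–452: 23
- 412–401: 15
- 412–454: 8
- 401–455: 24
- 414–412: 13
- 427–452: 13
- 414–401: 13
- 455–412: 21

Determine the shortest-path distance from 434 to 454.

32 m

Enumerating some paths:
434 - 401 - 414 - 454: 9+13+17 = 39
434 - 401 - 414 - 412 - 454: 9+13+13+8 = 43
434 - 401 - 412 - 454: 9+15+8 = 32
Cheapest is 434 - 401 - 412 - 454 at 32 m.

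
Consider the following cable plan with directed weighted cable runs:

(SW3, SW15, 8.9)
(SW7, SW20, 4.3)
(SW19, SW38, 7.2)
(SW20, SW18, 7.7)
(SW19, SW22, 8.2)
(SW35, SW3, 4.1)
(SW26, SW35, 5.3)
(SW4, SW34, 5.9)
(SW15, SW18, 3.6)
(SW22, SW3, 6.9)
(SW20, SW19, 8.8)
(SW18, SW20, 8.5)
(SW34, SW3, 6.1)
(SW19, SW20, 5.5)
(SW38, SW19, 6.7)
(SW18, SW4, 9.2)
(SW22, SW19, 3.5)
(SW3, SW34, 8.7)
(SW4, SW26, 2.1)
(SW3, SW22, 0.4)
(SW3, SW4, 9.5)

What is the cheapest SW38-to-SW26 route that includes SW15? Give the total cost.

45.6

Best SW38 to SW15: SW38 → SW19 → SW22 → SW3 → SW15 costing 30.7
Shortest SW15→SW26: SW15 → SW18 → SW4 → SW26 = 14.9
Total via SW15: 30.7 + 14.9 = 45.6.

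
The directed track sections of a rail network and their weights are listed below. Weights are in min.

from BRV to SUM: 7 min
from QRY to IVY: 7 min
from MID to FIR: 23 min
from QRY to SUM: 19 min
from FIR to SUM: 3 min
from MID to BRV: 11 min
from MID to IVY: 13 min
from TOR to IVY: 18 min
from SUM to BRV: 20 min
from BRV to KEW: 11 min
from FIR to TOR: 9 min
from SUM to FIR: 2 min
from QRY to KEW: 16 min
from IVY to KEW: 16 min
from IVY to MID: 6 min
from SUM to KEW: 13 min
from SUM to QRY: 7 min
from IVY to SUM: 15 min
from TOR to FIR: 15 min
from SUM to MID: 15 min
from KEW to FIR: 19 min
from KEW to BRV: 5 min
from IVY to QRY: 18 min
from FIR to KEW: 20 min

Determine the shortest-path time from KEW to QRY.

19 min

Compare a few routes:
KEW → FIR → SUM → QRY: 19+3+7 = 29
KEW → BRV → SUM → QRY: 5+7+7 = 19
Cheapest is KEW → BRV → SUM → QRY at 19 min.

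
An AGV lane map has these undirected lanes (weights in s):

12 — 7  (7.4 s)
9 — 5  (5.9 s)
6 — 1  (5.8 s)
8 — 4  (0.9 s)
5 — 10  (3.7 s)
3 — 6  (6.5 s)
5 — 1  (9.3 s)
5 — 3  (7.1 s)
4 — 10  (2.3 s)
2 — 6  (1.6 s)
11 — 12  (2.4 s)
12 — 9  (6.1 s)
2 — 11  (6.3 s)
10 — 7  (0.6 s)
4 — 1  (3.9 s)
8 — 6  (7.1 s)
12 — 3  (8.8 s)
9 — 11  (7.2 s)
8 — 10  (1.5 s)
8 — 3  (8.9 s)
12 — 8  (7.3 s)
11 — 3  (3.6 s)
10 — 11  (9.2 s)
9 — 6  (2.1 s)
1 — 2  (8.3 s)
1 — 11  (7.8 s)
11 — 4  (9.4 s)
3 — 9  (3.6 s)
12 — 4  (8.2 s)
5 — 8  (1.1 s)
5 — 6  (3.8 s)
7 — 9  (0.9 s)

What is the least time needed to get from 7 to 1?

Compare a few routes:
7–10–4–1: 0.6+2.3+3.9 = 6.8
7–9–6–1: 0.9+2.1+5.8 = 8.8
7–10–8–4–1: 0.6+1.5+0.9+3.9 = 6.9
Cheapest is 7–10–4–1 at 6.8 s.

6.8 s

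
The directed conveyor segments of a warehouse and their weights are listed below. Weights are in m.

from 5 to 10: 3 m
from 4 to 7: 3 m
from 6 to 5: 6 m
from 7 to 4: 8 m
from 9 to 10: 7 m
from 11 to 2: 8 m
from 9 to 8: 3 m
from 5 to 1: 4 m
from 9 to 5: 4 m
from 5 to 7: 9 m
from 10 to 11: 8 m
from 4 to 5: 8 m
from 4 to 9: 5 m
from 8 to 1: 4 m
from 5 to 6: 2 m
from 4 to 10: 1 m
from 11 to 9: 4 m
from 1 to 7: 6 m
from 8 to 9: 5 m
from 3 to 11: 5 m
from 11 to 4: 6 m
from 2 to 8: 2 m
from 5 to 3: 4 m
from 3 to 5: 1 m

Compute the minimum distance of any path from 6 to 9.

19 m

Shortest distances from 6:
6: 0
5: 6  (via 6)
10: 9  (via 5)
1: 10  (via 5)
3: 10  (via 5)
7: 15  (via 5)
11: 15  (via 3)
9: 19  (via 11)
Shortest route: 6 → 5 → 3 → 11 → 9 = 19 m.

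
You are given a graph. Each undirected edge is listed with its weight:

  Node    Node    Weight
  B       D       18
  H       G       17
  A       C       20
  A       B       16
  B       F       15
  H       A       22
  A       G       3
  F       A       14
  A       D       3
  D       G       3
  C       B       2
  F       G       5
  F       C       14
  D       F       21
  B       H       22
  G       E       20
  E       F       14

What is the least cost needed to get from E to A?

Running Dijkstra from E:
E: 0
F: 14  (via E)
G: 19  (via F)
A: 22  (via G)
Shortest route: E–F–G–A = 22.

22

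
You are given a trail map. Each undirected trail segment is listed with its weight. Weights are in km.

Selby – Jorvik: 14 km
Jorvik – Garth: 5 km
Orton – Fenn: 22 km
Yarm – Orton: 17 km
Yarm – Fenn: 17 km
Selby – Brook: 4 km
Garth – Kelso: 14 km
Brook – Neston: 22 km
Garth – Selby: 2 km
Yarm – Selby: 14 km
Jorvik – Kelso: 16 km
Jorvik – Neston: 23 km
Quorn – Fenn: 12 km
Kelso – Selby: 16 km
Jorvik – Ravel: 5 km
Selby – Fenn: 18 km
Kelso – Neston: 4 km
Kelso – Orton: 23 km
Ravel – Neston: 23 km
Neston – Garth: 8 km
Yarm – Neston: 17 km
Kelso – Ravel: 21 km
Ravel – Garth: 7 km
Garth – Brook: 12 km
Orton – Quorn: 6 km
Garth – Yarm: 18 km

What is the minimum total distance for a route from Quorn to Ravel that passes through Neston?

48 km

Best Quorn to Neston: Quorn–Orton–Kelso–Neston costing 33
Best Neston to Ravel: Neston–Garth–Ravel costing 15
Total via Neston: 33 + 15 = 48 km.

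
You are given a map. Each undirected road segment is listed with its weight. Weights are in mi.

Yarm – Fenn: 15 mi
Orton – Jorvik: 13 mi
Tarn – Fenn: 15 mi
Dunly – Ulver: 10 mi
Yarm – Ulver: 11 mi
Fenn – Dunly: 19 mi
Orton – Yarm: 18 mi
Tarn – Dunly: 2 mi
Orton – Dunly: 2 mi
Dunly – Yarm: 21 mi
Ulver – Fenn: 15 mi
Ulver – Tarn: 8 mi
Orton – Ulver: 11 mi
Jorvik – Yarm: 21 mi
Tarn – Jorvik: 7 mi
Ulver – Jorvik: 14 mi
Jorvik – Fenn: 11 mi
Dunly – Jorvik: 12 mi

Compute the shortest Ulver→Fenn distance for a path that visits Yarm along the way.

26 mi

Shortest Ulver→Yarm: Ulver–Yarm = 11
Shortest Yarm→Fenn: Yarm–Fenn = 15
Total via Yarm: 11 + 15 = 26 mi.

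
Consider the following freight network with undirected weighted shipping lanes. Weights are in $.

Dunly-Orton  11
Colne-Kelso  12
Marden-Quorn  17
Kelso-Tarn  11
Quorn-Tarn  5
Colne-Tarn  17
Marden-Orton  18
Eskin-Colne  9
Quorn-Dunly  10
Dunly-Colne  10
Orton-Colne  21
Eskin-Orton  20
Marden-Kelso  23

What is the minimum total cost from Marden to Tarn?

$22

Running Dijkstra from Marden:
Marden: 0
Quorn: 17  (via Marden)
Orton: 18  (via Marden)
Tarn: 22  (via Quorn)
Shortest route: Marden–Quorn–Tarn = $22.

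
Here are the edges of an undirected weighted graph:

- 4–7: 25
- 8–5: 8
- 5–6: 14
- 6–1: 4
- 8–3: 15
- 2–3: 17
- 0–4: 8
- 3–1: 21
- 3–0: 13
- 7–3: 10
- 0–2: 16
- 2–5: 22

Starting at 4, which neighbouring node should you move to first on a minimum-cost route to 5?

Candidate routes:
4 → 0 → 3 → 8 → 5: 8+13+15+8 = 44
4 → 0 → 2 → 5: 8+16+22 = 46
4 → 7 → 3 → 8 → 5: 25+10+15+8 = 58
Cheapest is 4 → 0 → 3 → 8 → 5 at 44.
So from 4 the first move is to 0.

0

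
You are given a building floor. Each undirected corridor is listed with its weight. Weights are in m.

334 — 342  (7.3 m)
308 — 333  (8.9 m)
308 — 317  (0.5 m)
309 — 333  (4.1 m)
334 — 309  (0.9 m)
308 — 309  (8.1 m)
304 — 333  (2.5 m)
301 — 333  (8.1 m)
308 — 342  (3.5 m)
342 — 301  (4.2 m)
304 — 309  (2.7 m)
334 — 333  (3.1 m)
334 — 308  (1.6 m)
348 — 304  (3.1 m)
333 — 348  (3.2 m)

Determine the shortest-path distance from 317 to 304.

Enumerating some paths:
317 - 308 - 309 - 304: 0.5+8.1+2.7 = 11.3
317 - 308 - 334 - 309 - 304: 0.5+1.6+0.9+2.7 = 5.7
317 - 308 - 334 - 309 - 333 - 304: 0.5+1.6+0.9+4.1+2.5 = 9.6
317 - 308 - 334 - 333 - 304: 0.5+1.6+3.1+2.5 = 7.7
The minimum is 5.7 m via 317 - 308 - 334 - 309 - 304.

5.7 m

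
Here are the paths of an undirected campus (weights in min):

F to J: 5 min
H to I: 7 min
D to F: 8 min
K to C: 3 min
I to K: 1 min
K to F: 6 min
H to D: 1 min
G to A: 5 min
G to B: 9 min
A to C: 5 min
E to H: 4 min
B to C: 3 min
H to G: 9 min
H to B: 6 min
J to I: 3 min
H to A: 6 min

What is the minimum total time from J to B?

10 min

Settle nodes by increasing distance from J:
J: 0
I: 3  (via J)
K: 4  (via I)
F: 5  (via J)
C: 7  (via K)
B: 10  (via C)
Shortest route: J → I → K → C → B = 10 min.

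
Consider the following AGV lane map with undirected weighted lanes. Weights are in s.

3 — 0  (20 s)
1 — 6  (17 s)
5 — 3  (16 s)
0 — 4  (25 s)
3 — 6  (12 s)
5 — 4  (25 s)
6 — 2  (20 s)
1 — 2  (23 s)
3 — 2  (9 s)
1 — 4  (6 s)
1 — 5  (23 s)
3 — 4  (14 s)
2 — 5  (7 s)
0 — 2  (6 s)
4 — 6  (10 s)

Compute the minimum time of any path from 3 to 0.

15 s

Enumerating some paths:
3–2–0: 9+6 = 15
3–0: 20 = 20
3–5–2–0: 16+7+6 = 29
The minimum is 15 s via 3–2–0.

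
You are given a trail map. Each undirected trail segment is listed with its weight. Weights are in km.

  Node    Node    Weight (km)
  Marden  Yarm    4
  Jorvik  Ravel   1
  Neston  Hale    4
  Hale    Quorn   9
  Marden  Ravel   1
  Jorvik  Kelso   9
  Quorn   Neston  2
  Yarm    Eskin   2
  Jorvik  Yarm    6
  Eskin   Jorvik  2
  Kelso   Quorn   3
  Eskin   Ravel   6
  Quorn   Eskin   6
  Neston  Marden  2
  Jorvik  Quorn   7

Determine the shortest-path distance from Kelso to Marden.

7 km

Settle nodes by increasing distance from Kelso:
Kelso: 0
Quorn: 3  (via Kelso)
Neston: 5  (via Quorn)
Marden: 7  (via Neston)
Shortest route: Kelso → Quorn → Neston → Marden = 7 km.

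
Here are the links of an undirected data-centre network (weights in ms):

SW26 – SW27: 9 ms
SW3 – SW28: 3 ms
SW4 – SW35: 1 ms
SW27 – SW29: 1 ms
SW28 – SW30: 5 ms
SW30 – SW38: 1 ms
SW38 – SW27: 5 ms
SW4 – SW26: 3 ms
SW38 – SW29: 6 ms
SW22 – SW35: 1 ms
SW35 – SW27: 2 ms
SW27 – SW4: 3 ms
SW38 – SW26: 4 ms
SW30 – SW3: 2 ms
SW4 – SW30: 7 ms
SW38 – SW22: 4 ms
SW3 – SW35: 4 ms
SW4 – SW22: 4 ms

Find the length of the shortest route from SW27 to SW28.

9 ms

Compare a few routes:
SW27 → SW38 → SW30 → SW28: 5+1+5 = 11
SW27 → SW35 → SW3 → SW28: 2+4+3 = 9
The minimum is 9 ms via SW27 → SW35 → SW3 → SW28.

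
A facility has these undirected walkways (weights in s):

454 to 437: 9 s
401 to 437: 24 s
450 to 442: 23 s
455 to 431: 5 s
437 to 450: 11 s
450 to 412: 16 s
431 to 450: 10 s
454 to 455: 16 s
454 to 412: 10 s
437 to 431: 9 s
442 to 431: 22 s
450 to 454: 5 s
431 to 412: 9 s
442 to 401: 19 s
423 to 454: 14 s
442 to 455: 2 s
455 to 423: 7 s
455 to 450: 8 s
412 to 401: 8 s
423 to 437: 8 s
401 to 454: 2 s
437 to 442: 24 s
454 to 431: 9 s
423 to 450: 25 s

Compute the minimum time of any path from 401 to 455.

15 s

Shortest distances from 401:
401: 0
454: 2  (via 401)
450: 7  (via 454)
412: 8  (via 401)
431: 11  (via 454)
437: 11  (via 454)
455: 15  (via 450)
Shortest route: 401–454–450–455 = 15 s.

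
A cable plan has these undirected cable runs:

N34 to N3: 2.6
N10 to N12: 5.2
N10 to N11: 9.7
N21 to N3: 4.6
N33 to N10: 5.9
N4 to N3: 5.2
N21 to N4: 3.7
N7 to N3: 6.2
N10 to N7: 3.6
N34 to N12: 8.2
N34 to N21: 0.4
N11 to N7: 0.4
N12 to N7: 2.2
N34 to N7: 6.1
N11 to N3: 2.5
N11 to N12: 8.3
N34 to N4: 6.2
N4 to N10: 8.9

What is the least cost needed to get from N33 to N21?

15.4

Running Dijkstra from N33:
N33: 0
N10: 5.9  (via N33)
N7: 9.5  (via N10)
N11: 9.9  (via N7)
N12: 11.1  (via N10)
N3: 12.4  (via N11)
N4: 14.8  (via N10)
N34: 15  (via N3)
N21: 15.4  (via N34)
Shortest route: N33–N10–N7–N11–N3–N34–N21 = 15.4.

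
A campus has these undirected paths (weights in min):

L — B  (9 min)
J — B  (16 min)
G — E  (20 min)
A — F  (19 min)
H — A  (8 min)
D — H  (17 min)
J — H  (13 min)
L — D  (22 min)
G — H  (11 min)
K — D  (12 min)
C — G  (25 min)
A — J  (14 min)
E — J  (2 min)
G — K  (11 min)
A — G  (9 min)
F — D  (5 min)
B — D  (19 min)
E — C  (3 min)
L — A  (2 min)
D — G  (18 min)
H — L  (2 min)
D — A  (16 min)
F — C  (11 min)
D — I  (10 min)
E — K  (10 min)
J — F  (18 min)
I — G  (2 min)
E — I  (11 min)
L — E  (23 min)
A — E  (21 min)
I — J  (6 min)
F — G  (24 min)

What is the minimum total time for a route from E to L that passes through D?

Best E to D: E–J–I–D costing 18
Shortest D→L: D–A–L = 18
Total via D: 18 + 18 = 36 min.

36 min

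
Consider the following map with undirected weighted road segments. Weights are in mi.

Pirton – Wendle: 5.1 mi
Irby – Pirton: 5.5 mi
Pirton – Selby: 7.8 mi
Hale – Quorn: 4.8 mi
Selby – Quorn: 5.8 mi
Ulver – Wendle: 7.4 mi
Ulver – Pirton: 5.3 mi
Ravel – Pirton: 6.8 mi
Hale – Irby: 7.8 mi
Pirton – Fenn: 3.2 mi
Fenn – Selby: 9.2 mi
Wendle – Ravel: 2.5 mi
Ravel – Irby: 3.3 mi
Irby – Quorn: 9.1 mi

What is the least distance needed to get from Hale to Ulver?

18.6 mi

Enumerating some paths:
Hale–Irby–Pirton–Ulver: 7.8+5.5+5.3 = 18.6
Hale–Irby–Ravel–Wendle–Ulver: 7.8+3.3+2.5+7.4 = 21
Cheapest is Hale–Irby–Pirton–Ulver at 18.6 mi.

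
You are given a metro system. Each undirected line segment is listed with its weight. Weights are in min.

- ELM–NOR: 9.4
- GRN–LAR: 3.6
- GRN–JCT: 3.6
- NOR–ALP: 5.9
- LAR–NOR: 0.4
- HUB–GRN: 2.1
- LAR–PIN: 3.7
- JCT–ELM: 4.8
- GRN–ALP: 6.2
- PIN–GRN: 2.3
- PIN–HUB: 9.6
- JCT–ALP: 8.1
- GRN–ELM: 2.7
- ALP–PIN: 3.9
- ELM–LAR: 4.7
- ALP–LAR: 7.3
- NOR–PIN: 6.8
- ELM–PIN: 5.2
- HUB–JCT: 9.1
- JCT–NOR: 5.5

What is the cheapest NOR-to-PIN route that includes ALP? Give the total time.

9.8 min

Best NOR to ALP: NOR → ALP costing 5.9
Shortest ALP→PIN: ALP → PIN = 3.9
Total via ALP: 5.9 + 3.9 = 9.8 min.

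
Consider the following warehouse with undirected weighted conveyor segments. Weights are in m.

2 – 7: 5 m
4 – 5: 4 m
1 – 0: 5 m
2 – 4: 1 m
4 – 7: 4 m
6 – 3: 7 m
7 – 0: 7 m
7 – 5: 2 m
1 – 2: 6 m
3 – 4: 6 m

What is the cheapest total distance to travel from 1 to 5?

11 m

Enumerating some paths:
1 - 2 - 4 - 7 - 5: 6+1+4+2 = 13
1 - 2 - 4 - 5: 6+1+4 = 11
The minimum is 11 m via 1 - 2 - 4 - 5.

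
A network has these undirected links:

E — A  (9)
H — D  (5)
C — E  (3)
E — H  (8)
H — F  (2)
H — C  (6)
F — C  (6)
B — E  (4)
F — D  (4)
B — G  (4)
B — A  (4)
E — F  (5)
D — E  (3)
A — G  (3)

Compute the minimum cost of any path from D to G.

Compare a few routes:
D - E - B - G: 3+4+4 = 11
D - E - B - A - G: 3+4+4+3 = 14
The minimum is 11 via D - E - B - G.

11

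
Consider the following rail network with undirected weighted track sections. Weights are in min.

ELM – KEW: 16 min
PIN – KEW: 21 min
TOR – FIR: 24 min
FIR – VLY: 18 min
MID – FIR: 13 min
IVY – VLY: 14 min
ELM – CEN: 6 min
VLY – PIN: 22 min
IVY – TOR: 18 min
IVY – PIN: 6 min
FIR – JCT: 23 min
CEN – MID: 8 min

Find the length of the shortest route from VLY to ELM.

Running Dijkstra from VLY:
VLY: 0
IVY: 14  (via VLY)
FIR: 18  (via VLY)
PIN: 20  (via IVY)
MID: 31  (via FIR)
TOR: 32  (via IVY)
CEN: 39  (via MID)
JCT: 41  (via FIR)
KEW: 41  (via PIN)
ELM: 45  (via CEN)
Shortest route: VLY → FIR → MID → CEN → ELM = 45 min.

45 min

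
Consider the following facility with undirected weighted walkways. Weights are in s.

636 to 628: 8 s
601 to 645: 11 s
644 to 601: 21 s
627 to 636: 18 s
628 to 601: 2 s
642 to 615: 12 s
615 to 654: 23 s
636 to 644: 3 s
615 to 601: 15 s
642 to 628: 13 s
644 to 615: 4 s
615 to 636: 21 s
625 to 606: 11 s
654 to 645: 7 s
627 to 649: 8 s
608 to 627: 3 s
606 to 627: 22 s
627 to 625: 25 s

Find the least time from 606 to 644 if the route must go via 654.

95 s

Shortest 606→654: 606–627–636–628–601–645–654 = 68
Best 654 to 644: 654–615–644 costing 27
Total via 654: 68 + 27 = 95 s.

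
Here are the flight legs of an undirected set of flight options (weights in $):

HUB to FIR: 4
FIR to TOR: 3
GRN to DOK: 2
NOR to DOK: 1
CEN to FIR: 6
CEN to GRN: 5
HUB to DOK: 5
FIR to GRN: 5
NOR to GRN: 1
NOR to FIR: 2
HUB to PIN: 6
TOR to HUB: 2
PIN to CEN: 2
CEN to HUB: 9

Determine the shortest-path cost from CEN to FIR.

Enumerating some paths:
CEN–GRN–NOR–FIR: 5+1+2 = 8
CEN–FIR: 6 = 6
Cheapest is CEN–FIR at $6.

$6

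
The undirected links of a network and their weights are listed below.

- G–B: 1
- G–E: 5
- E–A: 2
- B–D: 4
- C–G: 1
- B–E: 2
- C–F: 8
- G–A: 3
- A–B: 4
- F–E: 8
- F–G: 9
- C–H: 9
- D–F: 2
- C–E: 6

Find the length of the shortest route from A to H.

Compare a few routes:
A–B–G–C–H: 4+1+1+9 = 15
A–G–C–H: 3+1+9 = 13
A–E–B–G–C–H: 2+2+1+1+9 = 15
The minimum is 13 via A–G–C–H.

13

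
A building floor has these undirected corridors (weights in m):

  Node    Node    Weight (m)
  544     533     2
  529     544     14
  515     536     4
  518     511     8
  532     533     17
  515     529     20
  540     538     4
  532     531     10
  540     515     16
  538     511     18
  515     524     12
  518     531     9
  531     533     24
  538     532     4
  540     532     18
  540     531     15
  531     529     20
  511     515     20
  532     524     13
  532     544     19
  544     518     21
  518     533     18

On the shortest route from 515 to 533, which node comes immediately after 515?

Candidate routes:
515 - 540 - 538 - 532 - 533: 16+4+4+17 = 41
515 - 529 - 544 - 533: 20+14+2 = 36
The minimum is 36 m via 515 - 529 - 544 - 533.
So from 515 the first move is to 529.

529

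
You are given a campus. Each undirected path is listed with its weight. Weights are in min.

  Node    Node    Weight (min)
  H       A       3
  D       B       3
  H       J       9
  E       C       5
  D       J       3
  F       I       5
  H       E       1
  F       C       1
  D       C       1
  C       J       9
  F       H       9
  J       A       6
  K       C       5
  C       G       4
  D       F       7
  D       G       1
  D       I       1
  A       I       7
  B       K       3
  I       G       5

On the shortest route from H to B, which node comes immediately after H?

Compare a few routes:
H–E–C–D–B: 1+5+1+3 = 10
H–A–I–D–B: 3+7+1+3 = 14
H–F–C–D–B: 9+1+1+3 = 14
The minimum is 10 min via H–E–C–D–B.
So from H the first move is to E.

E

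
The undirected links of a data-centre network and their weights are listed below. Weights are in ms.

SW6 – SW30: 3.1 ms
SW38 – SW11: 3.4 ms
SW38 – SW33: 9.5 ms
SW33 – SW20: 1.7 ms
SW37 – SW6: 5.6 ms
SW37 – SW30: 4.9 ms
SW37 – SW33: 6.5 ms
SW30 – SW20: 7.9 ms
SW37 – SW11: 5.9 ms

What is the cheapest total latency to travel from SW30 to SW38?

14.2 ms

Candidate routes:
SW30 → SW6 → SW37 → SW11 → SW38: 3.1+5.6+5.9+3.4 = 18
SW30 → SW20 → SW33 → SW38: 7.9+1.7+9.5 = 19.1
SW30 → SW37 → SW33 → SW38: 4.9+6.5+9.5 = 20.9
SW30 → SW37 → SW11 → SW38: 4.9+5.9+3.4 = 14.2
Cheapest is SW30 → SW37 → SW11 → SW38 at 14.2 ms.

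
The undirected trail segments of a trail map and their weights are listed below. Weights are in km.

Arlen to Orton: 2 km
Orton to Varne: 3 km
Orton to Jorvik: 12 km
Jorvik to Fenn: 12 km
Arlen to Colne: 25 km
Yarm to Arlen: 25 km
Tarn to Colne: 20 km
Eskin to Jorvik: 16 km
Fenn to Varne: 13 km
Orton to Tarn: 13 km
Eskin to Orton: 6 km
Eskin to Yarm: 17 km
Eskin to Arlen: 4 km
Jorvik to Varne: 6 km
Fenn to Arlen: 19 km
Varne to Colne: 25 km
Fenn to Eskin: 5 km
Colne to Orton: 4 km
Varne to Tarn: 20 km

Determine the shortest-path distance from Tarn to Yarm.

Compare a few routes:
Tarn–Orton–Eskin–Yarm: 13+6+17 = 36
Tarn–Varne–Orton–Eskin–Yarm: 20+3+6+17 = 46
Tarn–Orton–Arlen–Yarm: 13+2+25 = 40
Tarn–Varne–Orton–Arlen–Eskin–Yarm: 20+3+2+4+17 = 46
The minimum is 36 km via Tarn–Orton–Eskin–Yarm.

36 km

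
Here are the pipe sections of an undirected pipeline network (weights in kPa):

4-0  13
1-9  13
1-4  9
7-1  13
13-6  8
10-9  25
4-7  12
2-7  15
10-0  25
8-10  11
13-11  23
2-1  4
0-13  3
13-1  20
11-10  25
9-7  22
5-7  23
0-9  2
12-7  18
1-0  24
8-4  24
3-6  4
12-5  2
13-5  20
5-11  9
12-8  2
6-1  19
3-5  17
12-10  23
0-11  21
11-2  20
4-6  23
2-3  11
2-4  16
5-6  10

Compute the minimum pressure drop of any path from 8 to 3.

Shortest distances from 8:
8: 0
12: 2  (via 8)
5: 4  (via 12)
10: 11  (via 8)
11: 13  (via 5)
6: 14  (via 5)
3: 18  (via 6)
Shortest route: 8–12–5–6–3 = 18 kPa.

18 kPa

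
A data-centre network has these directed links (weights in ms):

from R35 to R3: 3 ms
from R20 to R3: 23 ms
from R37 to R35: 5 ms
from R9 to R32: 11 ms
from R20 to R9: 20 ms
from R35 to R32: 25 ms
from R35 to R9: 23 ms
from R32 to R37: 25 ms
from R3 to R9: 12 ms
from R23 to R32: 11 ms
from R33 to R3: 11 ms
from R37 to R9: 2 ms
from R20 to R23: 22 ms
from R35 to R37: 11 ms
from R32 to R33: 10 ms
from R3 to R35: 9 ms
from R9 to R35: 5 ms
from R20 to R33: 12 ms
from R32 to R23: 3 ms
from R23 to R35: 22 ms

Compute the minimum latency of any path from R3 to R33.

33 ms

Settle nodes by increasing distance from R3:
R3: 0
R35: 9  (via R3)
R9: 12  (via R3)
R37: 20  (via R35)
R32: 23  (via R9)
R23: 26  (via R32)
R33: 33  (via R32)
Shortest route: R3–R9–R32–R33 = 33 ms.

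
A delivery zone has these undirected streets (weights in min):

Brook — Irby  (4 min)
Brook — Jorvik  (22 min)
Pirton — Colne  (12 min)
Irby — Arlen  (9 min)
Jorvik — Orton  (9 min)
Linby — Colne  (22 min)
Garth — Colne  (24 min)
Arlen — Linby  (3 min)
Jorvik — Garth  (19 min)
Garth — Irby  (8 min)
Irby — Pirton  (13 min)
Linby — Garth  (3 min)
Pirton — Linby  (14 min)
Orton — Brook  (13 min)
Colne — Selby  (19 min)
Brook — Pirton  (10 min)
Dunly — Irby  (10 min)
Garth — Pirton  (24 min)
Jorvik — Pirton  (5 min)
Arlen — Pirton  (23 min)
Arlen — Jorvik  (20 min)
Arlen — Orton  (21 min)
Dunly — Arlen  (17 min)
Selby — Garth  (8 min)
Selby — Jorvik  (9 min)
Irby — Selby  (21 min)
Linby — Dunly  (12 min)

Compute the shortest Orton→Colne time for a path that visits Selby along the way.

Shortest Orton→Selby: Orton–Jorvik–Selby = 18
Shortest Selby→Colne: Selby–Colne = 19
Total via Selby: 18 + 19 = 37 min.

37 min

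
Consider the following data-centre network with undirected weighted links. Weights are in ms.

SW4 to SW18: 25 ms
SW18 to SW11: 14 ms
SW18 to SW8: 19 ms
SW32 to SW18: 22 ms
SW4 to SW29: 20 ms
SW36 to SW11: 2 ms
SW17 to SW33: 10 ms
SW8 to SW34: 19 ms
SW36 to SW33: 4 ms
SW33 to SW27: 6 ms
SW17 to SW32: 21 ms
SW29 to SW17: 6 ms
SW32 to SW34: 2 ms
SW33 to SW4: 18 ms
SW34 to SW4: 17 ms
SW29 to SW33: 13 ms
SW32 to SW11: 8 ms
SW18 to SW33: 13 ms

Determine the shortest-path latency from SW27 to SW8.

38 ms

Candidate routes:
SW27–SW33–SW18–SW8: 6+13+19 = 38
SW27–SW33–SW17–SW32–SW34–SW8: 6+10+21+2+19 = 58
SW27–SW33–SW36–SW11–SW18–SW8: 6+4+2+14+19 = 45
SW27–SW33–SW36–SW11–SW32–SW34–SW8: 6+4+2+8+2+19 = 41
The minimum is 38 ms via SW27–SW33–SW18–SW8.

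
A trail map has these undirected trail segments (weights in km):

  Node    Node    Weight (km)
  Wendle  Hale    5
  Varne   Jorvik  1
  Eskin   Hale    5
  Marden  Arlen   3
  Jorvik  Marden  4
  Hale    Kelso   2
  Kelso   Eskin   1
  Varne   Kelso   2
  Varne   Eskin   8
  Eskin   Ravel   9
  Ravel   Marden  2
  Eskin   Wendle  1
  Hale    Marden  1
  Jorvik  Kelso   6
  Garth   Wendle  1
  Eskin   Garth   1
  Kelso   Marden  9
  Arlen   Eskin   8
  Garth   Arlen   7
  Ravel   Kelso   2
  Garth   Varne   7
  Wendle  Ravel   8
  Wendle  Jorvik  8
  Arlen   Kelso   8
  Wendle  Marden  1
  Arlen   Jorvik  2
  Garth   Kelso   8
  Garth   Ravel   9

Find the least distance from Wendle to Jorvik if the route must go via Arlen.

6 km

Shortest Wendle→Arlen: Wendle–Marden–Arlen = 4
Best Arlen to Jorvik: Arlen–Jorvik costing 2
Total via Arlen: 4 + 2 = 6 km.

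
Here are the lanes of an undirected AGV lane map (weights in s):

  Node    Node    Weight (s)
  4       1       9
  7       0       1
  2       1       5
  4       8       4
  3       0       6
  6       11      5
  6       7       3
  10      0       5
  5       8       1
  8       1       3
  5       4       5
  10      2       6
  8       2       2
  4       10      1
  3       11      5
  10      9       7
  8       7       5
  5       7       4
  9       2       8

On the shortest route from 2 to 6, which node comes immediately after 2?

8

Compare a few routes:
2 → 8 → 7 → 6: 2+5+3 = 10
2 → 10 → 0 → 7 → 6: 6+5+1+3 = 15
The minimum is 10 s via 2 → 8 → 7 → 6.
So from 2 the first move is to 8.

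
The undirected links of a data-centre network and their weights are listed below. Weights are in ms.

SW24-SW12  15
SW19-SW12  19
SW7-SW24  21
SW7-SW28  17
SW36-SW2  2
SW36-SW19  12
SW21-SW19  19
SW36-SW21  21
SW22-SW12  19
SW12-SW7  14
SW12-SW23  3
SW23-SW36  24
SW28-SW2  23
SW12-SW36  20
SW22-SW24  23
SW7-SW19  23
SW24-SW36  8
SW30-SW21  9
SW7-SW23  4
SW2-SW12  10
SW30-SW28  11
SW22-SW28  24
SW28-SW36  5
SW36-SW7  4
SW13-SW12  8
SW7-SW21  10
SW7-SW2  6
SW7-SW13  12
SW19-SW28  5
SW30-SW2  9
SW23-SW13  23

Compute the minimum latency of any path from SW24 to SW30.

19 ms

Enumerating some paths:
SW24 - SW36 - SW7 - SW2 - SW30: 8+4+6+9 = 27
SW24 - SW36 - SW2 - SW30: 8+2+9 = 19
SW24 - SW36 - SW28 - SW30: 8+5+11 = 24
Cheapest is SW24 - SW36 - SW2 - SW30 at 19 ms.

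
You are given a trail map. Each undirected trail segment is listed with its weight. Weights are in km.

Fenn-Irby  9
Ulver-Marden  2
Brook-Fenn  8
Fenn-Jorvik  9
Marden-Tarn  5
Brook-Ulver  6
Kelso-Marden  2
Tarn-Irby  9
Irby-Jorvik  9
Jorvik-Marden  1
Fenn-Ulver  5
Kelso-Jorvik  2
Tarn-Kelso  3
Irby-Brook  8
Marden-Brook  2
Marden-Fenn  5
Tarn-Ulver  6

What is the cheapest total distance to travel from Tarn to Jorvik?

5 km

Shortest distances from Tarn:
Tarn: 0
Kelso: 3  (via Tarn)
Jorvik: 5  (via Kelso)
Shortest route: Tarn–Kelso–Jorvik = 5 km.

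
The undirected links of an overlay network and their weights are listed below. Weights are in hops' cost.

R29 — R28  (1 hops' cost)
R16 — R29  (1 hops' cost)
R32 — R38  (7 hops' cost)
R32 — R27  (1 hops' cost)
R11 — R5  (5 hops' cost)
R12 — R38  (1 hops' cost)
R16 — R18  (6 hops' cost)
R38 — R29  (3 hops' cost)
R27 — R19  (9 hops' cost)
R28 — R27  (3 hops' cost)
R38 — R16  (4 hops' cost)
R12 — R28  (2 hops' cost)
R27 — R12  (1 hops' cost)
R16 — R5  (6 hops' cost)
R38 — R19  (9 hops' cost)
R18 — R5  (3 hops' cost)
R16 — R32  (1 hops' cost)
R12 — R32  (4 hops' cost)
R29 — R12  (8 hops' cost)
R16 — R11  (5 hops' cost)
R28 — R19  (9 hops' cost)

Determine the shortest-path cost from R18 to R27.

8 hops' cost

Candidate routes:
R18–R16–R29–R28–R12–R27: 6+1+1+2+1 = 11
R18–R16–R32–R27: 6+1+1 = 8
R18–R5–R16–R32–R27: 3+6+1+1 = 11
R18–R16–R29–R28–R27: 6+1+1+3 = 11
The minimum is 8 hops' cost via R18–R16–R32–R27.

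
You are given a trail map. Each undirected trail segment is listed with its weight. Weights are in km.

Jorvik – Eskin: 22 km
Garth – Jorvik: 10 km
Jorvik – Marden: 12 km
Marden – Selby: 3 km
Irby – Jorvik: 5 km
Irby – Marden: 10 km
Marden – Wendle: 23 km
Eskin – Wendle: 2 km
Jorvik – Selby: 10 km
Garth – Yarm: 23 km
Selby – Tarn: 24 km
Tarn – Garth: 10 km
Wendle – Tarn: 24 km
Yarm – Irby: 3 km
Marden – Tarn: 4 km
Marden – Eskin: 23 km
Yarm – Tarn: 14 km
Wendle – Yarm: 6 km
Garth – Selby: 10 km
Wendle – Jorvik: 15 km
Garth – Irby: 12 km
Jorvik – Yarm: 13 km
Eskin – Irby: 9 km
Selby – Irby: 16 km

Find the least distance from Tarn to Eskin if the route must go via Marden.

23 km

Shortest Tarn→Marden: Tarn → Marden = 4
Best Marden to Eskin: Marden → Irby → Eskin costing 19
Total via Marden: 4 + 19 = 23 km.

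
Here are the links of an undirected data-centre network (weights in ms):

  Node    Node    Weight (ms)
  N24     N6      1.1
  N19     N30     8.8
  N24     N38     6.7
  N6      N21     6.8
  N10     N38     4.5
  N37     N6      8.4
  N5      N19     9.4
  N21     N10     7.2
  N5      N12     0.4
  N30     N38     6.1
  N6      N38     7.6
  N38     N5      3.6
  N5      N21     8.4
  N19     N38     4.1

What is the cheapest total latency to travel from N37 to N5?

Compare a few routes:
N37 → N6 → N24 → N38 → N5: 8.4+1.1+6.7+3.6 = 19.8
N37 → N6 → N38 → N5: 8.4+7.6+3.6 = 19.6
Cheapest is N37 → N6 → N38 → N5 at 19.6 ms.

19.6 ms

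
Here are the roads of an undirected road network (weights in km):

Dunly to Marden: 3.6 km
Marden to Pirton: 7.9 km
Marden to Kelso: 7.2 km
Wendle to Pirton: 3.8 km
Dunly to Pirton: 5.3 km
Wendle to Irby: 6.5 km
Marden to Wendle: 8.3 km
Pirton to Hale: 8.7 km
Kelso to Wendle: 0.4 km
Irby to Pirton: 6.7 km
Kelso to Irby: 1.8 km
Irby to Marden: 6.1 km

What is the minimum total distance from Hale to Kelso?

12.9 km

Running Dijkstra from Hale:
Hale: 0
Pirton: 8.7  (via Hale)
Wendle: 12.5  (via Pirton)
Kelso: 12.9  (via Wendle)
Shortest route: Hale → Pirton → Wendle → Kelso = 12.9 km.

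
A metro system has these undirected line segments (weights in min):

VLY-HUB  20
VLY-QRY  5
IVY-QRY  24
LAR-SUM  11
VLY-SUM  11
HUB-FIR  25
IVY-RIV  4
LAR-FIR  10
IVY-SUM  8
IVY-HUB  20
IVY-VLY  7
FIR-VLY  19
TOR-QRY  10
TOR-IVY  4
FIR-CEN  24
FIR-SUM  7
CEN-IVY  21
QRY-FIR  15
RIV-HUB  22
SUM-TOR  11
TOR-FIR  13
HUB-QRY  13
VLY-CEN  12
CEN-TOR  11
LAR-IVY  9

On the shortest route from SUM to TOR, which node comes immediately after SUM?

Compare a few routes:
SUM - IVY - TOR: 8+4 = 12
SUM - TOR: 11 = 11
SUM - FIR - TOR: 7+13 = 20
Cheapest is SUM - TOR at 11 min.
So from SUM the first move is to TOR.

TOR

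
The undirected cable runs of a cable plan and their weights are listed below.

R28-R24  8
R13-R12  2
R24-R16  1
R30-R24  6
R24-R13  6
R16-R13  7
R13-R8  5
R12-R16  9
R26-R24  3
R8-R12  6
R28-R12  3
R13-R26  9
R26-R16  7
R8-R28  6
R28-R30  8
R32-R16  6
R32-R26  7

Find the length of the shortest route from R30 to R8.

14

Running Dijkstra from R30:
R30: 0
R24: 6  (via R30)
R16: 7  (via R24)
R28: 8  (via R30)
R26: 9  (via R24)
R12: 11  (via R28)
R13: 12  (via R24)
R32: 13  (via R16)
R8: 14  (via R28)
Shortest route: R30–R28–R8 = 14.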